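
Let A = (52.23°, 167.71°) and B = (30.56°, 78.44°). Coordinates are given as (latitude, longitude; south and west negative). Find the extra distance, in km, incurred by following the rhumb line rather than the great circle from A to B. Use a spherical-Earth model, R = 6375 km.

Great circle: cos σ = sin φ₁ sin φ₂ + cos φ₁ cos φ₂ cos Δλ,  σ = 1.1498 rad → d_gc = 7330.3 km
Rhumb line: Δψ = -0.5121, q = Δφ/Δψ = 0.7386, d_rh = R√(Δφ²+q²Δλ²) = 7722.2 km
Excess = 7722.2 − 7330.3 = 391.9 ≈ 392 km

392 km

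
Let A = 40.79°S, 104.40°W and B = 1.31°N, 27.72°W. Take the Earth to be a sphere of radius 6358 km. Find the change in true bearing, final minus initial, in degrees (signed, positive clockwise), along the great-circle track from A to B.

-31.9°

Initial bearing θ₁ = atan2(sin Δλ cos φ₂, cos φ₁ sin φ₂ − sin φ₁ cos φ₂ cos Δλ) = 80.21°
Final bearing θ₂ = (initial bearing from the destination back to the start) + 180° = 48.27°
Δθ = θ₂ − θ₁ = -31.9°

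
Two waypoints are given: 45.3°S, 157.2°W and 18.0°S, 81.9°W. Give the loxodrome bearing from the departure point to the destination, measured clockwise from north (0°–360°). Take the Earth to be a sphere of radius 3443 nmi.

Δψ = ln[tan(π/4+φ₂/2)/tan(π/4+φ₁/2)] = +0.5693
Δλ = +1.3142 rad (taken the short way round)
course = atan2(Δλ, Δψ) = 66.58°

66.6°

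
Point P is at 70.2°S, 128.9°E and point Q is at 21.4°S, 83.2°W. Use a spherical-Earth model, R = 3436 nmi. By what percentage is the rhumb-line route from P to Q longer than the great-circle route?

22.0%

Great circle: σ = 1.4946 rad → d_gc = Rσ = 5135.4 nmi
Rhumb: Δφ = +0.8517, Δλ = +2.5813, Δψ = +1.3632, q = Δφ/Δψ = 0.6248 → d_rh = R√(Δφ²+q²Δλ²) = 6267.0 nmi
Excess = (6267.0 − 5135.4) / 5135.4 = 1131.6 / 5135.4 = 22.04% ≈ 22.0%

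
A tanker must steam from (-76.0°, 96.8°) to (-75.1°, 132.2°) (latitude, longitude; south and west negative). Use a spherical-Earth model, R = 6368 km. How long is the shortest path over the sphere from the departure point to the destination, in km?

cos σ = sin φ₁ sin φ₂ + cos φ₁ cos φ₂ cos Δλ
      = sin(-76.00°)sin(-75.10°) + cos(-76.00°)cos(-75.10°)cos(35.40°) = 0.9884
σ = 8.744° → d = Rσ = 6368·0.15262 = 972 km

972 km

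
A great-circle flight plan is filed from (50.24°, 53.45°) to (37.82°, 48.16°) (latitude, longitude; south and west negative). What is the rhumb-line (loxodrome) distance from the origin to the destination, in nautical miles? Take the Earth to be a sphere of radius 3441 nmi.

Δψ = ln[tan(π/4+φ₂/2)/tan(π/4+φ₁/2)] = -0.3032;  Δφ = -0.2168 rad,  Δλ = -0.0923 rad
q = Δφ/Δψ = 0.7149
d = R·√(Δφ² + q²Δλ²) = 3441·0.22660 = 780 nmi

780 nmi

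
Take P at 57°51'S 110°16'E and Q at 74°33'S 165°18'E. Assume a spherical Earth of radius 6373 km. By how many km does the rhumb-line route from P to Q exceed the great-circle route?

96 km

Great circle: cos σ = sin φ₁ sin φ₂ + cos φ₁ cos φ₂ cos Δλ,  σ = 0.4572 rad → d_gc = 2913.5 km
Rhumb line: Δψ = -0.7534, q = Δφ/Δψ = 0.3868, d_rh = R√(Δφ²+q²Δλ²) = 3009.7 km
Excess = 3009.7 − 2913.5 = 96.2 ≈ 96 km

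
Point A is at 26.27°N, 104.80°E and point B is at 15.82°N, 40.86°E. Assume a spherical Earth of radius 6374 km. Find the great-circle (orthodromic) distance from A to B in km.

6677 km

Haversine: a = sin²(Δφ/2)+cos φ₁ cos φ₂ sin²(Δλ/2) = 0.25016;  σ = 2·atan2(√a,√(1−a))
σ = 60.021° → d = Rσ = 6374·1.04757 = 6677 km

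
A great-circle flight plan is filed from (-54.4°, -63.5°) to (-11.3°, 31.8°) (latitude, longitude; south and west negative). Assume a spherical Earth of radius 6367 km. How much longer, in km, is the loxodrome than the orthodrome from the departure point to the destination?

432 km

Great circle: cos σ = sin φ₁ sin φ₂ + cos φ₁ cos φ₂ cos Δλ,  σ = 1.4640 rad → d_gc = 9321.3 km
Rhumb line: Δψ = +0.9376, q = Δφ/Δψ = 0.8023, d_rh = R√(Δφ²+q²Δλ²) = 9753.5 km
Excess = 9753.5 − 9321.3 = 432.2 ≈ 432 km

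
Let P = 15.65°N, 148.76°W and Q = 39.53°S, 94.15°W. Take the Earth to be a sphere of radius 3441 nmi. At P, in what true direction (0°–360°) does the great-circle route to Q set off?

θ = atan2( sin Δλ·cos φ₂ ,  cos φ₁ sin φ₂ − sin φ₁ cos φ₂ cos Δλ )
  = atan2(+0.6288, -0.7334) = 139.39°

139.4°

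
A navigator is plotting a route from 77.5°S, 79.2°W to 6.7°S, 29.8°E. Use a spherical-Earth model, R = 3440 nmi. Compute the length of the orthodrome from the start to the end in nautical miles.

Haversine: a = sin²(Δφ/2)+cos φ₁ cos φ₂ sin²(Δλ/2) = 0.47804;  σ = 2·atan2(√a,√(1−a))
σ = 87.483° → d = Rσ = 3440·1.52686 = 5252 nmi

5252 nmi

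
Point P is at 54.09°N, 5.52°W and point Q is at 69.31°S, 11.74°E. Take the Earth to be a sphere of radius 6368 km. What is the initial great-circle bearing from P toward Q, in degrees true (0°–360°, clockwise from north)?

N = sin Δλ·cos φ₂ = +0.1048;  D = cos φ₁ sin φ₂ − sin φ₁ cos φ₂ cos Δλ = -0.8220
initial course = atan2(N, D) = 172.73°

172.7°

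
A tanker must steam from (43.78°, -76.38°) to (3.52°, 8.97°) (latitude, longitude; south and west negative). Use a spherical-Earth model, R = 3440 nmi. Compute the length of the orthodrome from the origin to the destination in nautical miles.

cos σ = sin φ₁ sin φ₂ + cos φ₁ cos φ₂ cos Δλ
      = sin(43.78°)sin(3.52°) + cos(43.78°)cos(3.52°)cos(85.35°) = 0.1009
σ = 84.209° → d = Rσ = 3440·1.46972 = 5056 nmi

5056 nmi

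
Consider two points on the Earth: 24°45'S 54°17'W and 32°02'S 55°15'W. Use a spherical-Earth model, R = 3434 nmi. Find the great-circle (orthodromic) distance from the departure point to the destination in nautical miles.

439 nmi

Haversine: a = sin²(Δφ/2)+cos φ₁ cos φ₂ sin²(Δλ/2) = 0.00409;  σ = 2·atan2(√a,√(1−a))
σ = 7.333° → d = Rσ = 3434·0.12798 = 439 nmi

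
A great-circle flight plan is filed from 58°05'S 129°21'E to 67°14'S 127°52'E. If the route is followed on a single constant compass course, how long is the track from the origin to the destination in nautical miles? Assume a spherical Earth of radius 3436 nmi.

550 nmi

Rhumb course C = atan2(Δλ, Δψ) with Δψ = ln[tan(π/4+φ₂/2)/tan(π/4+φ₁/2)] = -0.3509, Δλ = -0.0259 → C = 184.22°
d = R·|Δφ| / |cos C| = 3436·0.15970 / 0.99729 = 550 nmi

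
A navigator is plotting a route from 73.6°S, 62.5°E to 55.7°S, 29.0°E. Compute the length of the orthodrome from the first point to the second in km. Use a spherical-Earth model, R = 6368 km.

2479 km

Haversine: a = sin²(Δφ/2)+cos φ₁ cos φ₂ sin²(Δλ/2) = 0.03742;  σ = 2·atan2(√a,√(1−a))
σ = 22.307° → d = Rσ = 6368·0.38933 = 2479 km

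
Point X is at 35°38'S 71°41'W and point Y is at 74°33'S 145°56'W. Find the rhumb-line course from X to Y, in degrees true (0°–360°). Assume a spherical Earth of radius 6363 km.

Meridional parts: M(φ₁)=-0.6664, M(φ₂)=-1.9977 → ΔM = -1.3313;  Δλ = -1.2959 rad
tan C = Δλ / ΔM = +0.9734 → C = 224.23°

224.2°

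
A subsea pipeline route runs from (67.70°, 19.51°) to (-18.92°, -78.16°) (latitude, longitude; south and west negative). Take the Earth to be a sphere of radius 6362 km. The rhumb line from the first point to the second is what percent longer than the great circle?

4.0%

Great circle: σ = 1.9261 rad → d_gc = Rσ = 12254.1 km
Rhumb: Δφ = -1.5118, Δλ = -1.7047, Δψ = -1.9604, q = Δφ/Δψ = 0.7712 → d_rh = R√(Δφ²+q²Δλ²) = 12745.7 km
Excess = (12745.7 − 12254.1) / 12254.1 = 491.6 / 12254.1 = 4.01% ≈ 4.0%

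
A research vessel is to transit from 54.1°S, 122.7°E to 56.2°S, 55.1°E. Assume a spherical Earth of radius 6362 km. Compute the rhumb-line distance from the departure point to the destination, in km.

4294 km

Rhumb course C = atan2(Δλ, Δψ) with Δψ = ln[tan(π/4+φ₂/2)/tan(π/4+φ₁/2)] = -0.0642, Δλ = -1.1798 → C = 266.89°
d = R·|Δφ| / |cos C| = 6362·0.03665 / 0.05430 = 4294 km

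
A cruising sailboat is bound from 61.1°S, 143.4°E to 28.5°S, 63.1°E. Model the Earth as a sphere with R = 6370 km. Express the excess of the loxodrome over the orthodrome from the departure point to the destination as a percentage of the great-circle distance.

Great circle: σ = 1.0595 rad → d_gc = Rσ = 6749.1 km
Rhumb: Δφ = +0.5690, Δλ = -1.4015, Δψ = +0.8367, q = Δφ/Δψ = 0.6800 → d_rh = R√(Δφ²+q²Δλ²) = 7070.5 km
Excess = (7070.5 − 6749.1) / 6749.1 = 321.4 / 6749.1 = 4.76% ≈ 4.8%

4.8%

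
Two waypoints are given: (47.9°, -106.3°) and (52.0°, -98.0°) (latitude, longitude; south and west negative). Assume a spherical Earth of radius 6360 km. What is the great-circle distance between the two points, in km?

Haversine: a = sin²(Δφ/2)+cos φ₁ cos φ₂ sin²(Δλ/2) = 0.00344;  σ = 2·atan2(√a,√(1−a))
σ = 6.726° → d = Rσ = 6360·0.11739 = 747 km

747 km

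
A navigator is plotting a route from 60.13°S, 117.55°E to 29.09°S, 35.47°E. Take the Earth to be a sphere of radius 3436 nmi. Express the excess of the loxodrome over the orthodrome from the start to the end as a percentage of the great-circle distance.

5.0%

Great circle: σ = 1.0684 rad → d_gc = Rσ = 3670.9 nmi
Rhumb: Δφ = +0.5418, Δλ = -1.4326, Δψ = +0.7905, q = Δφ/Δψ = 0.6854 → d_rh = R√(Δφ²+q²Δλ²) = 3853.0 nmi
Excess = (3853.0 − 3670.9) / 3670.9 = 182.1 / 3670.9 = 4.96% ≈ 5.0%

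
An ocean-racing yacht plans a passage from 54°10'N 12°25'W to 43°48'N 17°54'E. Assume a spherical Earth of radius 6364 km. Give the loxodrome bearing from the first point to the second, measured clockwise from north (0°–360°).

Meridional parts: M(φ₁)=+1.1291, M(φ₂)=+0.8521 → ΔM = -0.2771;  Δλ = +0.5291 rad
tan C = Δλ / ΔM = -1.9097 → C = 117.64°

117.6°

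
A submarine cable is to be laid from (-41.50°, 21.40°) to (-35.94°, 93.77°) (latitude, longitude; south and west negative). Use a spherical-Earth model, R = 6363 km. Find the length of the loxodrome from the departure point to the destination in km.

6295 km

Δψ = ln[tan(π/4+φ₂/2)/tan(π/4+φ₁/2)] = +0.1245;  Δφ = +0.0970 rad,  Δλ = +1.2631 rad
q = Δφ/Δψ = 0.7795
d = R·√(Δφ² + q²Δλ²) = 6363·0.98937 = 6295 km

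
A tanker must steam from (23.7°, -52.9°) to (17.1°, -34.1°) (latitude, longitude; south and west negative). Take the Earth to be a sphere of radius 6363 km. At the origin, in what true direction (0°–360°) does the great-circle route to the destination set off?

107.0°

N = sin Δλ·cos φ₂ = +0.3080;  D = cos φ₁ sin φ₂ − sin φ₁ cos φ₂ cos Δλ = -0.0944
initial course = atan2(N, D) = 107.05°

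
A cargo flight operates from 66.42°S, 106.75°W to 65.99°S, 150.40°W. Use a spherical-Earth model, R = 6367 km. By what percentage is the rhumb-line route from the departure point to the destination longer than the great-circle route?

Great circle: σ = 0.3012 rad → d_gc = Rσ = 1917.8 km
Rhumb: Δφ = +0.0075, Δλ = -0.7618, Δψ = +0.0186, q = Δφ/Δψ = 0.4035 → d_rh = R√(Δφ²+q²Δλ²) = 1957.6 km
Excess = (1957.6 − 1917.8) / 1917.8 = 39.8 / 1917.8 = 2.08% ≈ 2.1%

2.1%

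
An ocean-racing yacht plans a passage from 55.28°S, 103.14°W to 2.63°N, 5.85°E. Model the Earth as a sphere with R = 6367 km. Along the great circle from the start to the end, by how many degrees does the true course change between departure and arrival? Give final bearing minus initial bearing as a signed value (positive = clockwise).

-70.8°

At departure: θ₁ = atan2(sin Δλ cos φ₂, cos φ₁ sin φ₂ − sin φ₁ cos φ₂ cos Δλ) = 104.32°
At arrival: θ₂ = atan2(sin Δλ cos φ₁, −cos φ₂ sin φ₁ + sin φ₂ cos φ₁ cos Δλ) = 33.54°
Δθ = θ₂ − θ₁ = -70.8°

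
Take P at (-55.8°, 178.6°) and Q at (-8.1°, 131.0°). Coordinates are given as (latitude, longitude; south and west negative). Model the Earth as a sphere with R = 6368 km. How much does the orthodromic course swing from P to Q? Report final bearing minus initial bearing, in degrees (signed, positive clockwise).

+28.6°

Initial bearing θ₁ = atan2(sin Δλ cos φ₂, cos φ₁ sin φ₂ − sin φ₁ cos φ₂ cos Δλ) = 302.90°
Final bearing θ₂ = (initial bearing from the destination back to the start) + 180° = 331.53°
Δθ = θ₂ − θ₁ = +28.6°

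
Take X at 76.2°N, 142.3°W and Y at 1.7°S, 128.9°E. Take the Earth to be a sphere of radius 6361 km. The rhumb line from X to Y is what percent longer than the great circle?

5.2%

Great circle: σ = 1.5946 rad → d_gc = Rσ = 10143.3 km
Rhumb: Δφ = -1.3596, Δλ = -1.5499, Δψ = -2.1415, q = Δφ/Δψ = 0.6349 → d_rh = R√(Δφ²+q²Δλ²) = 10675.8 km
Excess = (10675.8 − 10143.3) / 10143.3 = 532.5 / 10143.3 = 5.2498% ≈ 5.2%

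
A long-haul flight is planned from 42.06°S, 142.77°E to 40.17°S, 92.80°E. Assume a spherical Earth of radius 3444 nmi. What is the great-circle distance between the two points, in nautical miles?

2233 nmi

Haversine: a = sin²(Δφ/2)+cos φ₁ cos φ₂ sin²(Δλ/2) = 0.10149;  σ = 2·atan2(√a,√(1−a))
σ = 37.153° → d = Rσ = 3444·0.64844 = 2233 nmi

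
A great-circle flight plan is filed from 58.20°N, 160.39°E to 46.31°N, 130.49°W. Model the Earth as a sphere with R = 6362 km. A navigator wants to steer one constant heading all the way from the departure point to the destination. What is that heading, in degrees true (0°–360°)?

105.8°

Meridional parts: M(φ₁)=+1.2558, M(φ₂)=+0.9141 → ΔM = -0.3417;  Δλ = +1.2064 rad
tan C = Δλ / ΔM = -3.5307 → C = 105.81°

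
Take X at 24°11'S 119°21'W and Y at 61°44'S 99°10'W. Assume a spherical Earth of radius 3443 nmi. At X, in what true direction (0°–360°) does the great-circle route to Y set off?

N = sin Δλ·cos φ₂ = +0.1634;  D = cos φ₁ sin φ₂ − sin φ₁ cos φ₂ cos Δλ = -0.6214
initial course = atan2(N, D) = 165.27°

165.3°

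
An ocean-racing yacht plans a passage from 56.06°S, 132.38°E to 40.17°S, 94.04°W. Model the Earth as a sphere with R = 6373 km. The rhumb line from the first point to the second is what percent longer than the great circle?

Great circle: σ = 1.3274 rad → d_gc = Rσ = 8459.2 km
Rhumb: Δφ = +0.2773, Δλ = +2.3314, Δψ = +0.4201, q = Δφ/Δψ = 0.6601 → d_rh = R√(Δφ²+q²Δλ²) = 9965.8 km
Excess = (9965.8 − 8459.2) / 8459.2 = 1506.6 / 8459.2 = 17.81% ≈ 17.8%

17.8%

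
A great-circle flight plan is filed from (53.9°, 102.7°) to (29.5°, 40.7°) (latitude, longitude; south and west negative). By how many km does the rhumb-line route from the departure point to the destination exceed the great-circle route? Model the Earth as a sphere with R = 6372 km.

Great circle: cos σ = sin φ₁ sin φ₂ + cos φ₁ cos φ₂ cos Δλ,  σ = 0.8781 rad → d_gc = 5595.2 km
Rhumb line: Δψ = -0.5820, q = Δφ/Δψ = 0.7318, d_rh = R√(Δφ²+q²Δλ²) = 5729.1 km
Excess = 5729.1 − 5595.2 = 133.9 ≈ 134 km

134 km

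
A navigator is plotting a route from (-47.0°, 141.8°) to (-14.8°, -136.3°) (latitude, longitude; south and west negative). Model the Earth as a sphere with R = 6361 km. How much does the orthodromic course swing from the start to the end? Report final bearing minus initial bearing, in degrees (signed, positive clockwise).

At departure: θ₁ = atan2(sin Δλ cos φ₂, cos φ₁ sin φ₂ − sin φ₁ cos φ₂ cos Δλ) = 94.46°
At arrival: θ₂ = atan2(sin Δλ cos φ₁, −cos φ₂ sin φ₁ + sin φ₂ cos φ₁ cos Δλ) = 44.69°
Δθ = θ₂ − θ₁ = -49.8°

-49.8°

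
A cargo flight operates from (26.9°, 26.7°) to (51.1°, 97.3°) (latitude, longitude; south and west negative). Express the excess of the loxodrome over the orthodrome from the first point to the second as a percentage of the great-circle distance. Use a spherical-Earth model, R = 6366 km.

2.9%

Great circle: σ = 1.0026 rad → d_gc = Rσ = 6382.5 km
Rhumb: Δφ = +0.4224, Δλ = +1.2322, Δψ = +0.5531, q = Δφ/Δψ = 0.7636 → d_rh = R√(Δφ²+q²Δλ²) = 6565.5 km
Excess = (6565.5 − 6382.5) / 6382.5 = 183.0 / 6382.5 = 2.87% ≈ 2.9%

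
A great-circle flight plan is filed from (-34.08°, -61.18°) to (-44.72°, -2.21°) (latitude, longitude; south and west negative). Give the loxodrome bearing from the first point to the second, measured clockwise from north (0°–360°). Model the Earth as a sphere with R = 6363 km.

Meridional parts: M(φ₁)=-0.6333, M(φ₂)=-0.8745 → ΔM = -0.2411;  Δλ = +1.0292 rad
tan C = Δλ / ΔM = -4.2682 → C = 103.19°

103.2°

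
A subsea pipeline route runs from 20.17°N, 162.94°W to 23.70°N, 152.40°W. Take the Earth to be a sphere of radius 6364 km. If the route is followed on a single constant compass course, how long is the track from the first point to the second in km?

Rhumb course C = atan2(Δλ, Δψ) with Δψ = ln[tan(π/4+φ₂/2)/tan(π/4+φ₁/2)] = +0.0664, Δλ = +0.1840 → C = 70.14°
d = R·|Δφ| / |cos C| = 6364·0.06161 / 0.33966 = 1154 km

1154 km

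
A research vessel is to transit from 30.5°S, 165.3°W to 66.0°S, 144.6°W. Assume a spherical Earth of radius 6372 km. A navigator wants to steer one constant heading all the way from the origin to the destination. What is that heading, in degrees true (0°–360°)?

Meridional parts: M(φ₁)=-0.5594, M(φ₂)=-1.5485 → ΔM = -0.9891;  Δλ = +0.3613 rad
tan C = Δλ / ΔM = -0.3653 → C = 159.94°

159.9°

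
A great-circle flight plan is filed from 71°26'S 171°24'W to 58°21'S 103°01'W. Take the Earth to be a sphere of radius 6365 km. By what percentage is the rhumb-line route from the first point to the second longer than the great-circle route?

5.1%

Great circle: σ = 0.5186 rad → d_gc = Rσ = 3300.9 km
Rhumb: Δφ = +0.2283, Δλ = +1.1935, Δψ = +0.5505, q = Δφ/Δψ = 0.4148 → d_rh = R√(Δφ²+q²Δλ²) = 3470.4 km
Excess = (3470.4 − 3300.9) / 3300.9 = 169.5 / 3300.9 = 5.13% ≈ 5.1%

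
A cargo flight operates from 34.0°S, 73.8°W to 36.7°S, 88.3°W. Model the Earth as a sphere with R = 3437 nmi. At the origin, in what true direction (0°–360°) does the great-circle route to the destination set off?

253.0°

θ = atan2( sin Δλ·cos φ₂ ,  cos φ₁ sin φ₂ − sin φ₁ cos φ₂ cos Δλ )
  = atan2(-0.2007, -0.0614) = 253.00°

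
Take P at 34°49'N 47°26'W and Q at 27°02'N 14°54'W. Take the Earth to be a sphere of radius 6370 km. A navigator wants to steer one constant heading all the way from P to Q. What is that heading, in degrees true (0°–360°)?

105.6°

Δψ = ln[tan(π/4+φ₂/2)/tan(π/4+φ₁/2)] = -0.1586
Δλ = +0.5678 rad (taken the short way round)
course = atan2(Δλ, Δψ) = 105.60°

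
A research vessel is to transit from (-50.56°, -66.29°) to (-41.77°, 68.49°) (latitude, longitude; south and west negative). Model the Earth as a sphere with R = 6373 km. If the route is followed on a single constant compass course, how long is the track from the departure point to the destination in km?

10397 km

Rhumb course C = atan2(Δλ, Δψ) with Δψ = ln[tan(π/4+φ₂/2)/tan(π/4+φ₁/2)] = +0.2222, Δλ = +2.3524 → C = 84.60°
d = R·|Δφ| / |cos C| = 6373·0.15341 / 0.09404 = 10397 km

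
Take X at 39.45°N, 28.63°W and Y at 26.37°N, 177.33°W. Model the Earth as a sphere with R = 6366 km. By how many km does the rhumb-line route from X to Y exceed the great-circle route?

Great circle: cos σ = sin φ₁ sin φ₂ + cos φ₁ cos φ₂ cos Δλ,  σ = 1.8848 rad → d_gc = 11998.9 km
Rhumb line: Δψ = -0.2730, q = Δφ/Δψ = 0.8362, d_rh = R√(Δφ²+q²Δλ²) = 13891.1 km
Excess = 13891.1 − 11998.9 = 1892.2 ≈ 1892 km

1892 km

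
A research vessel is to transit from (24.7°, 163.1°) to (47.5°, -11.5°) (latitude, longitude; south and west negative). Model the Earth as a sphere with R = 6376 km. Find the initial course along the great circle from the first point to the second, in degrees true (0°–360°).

356.2°

N = sin Δλ·cos φ₂ = -0.0636;  D = cos φ₁ sin φ₂ − sin φ₁ cos φ₂ cos Δλ = +0.9509
initial course = atan2(N, D) = 356.17°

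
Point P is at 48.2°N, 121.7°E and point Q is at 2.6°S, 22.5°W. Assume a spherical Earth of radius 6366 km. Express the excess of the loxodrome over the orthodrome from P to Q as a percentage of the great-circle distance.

9.3%

Great circle: σ = 2.1820 rad → d_gc = Rσ = 13890.7 km
Rhumb: Δφ = -0.8866, Δλ = -2.5168, Δψ = -1.0081, q = Δφ/Δψ = 0.8795 → d_rh = R√(Δφ²+q²Δλ²) = 15179.7 km
Excess = (15179.7 − 13890.7) / 13890.7 = 1289.0 / 13890.7 = 9.28% ≈ 9.3%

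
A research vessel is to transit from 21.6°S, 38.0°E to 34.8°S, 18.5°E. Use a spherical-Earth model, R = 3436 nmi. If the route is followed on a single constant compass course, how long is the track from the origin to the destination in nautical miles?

Rhumb course C = atan2(Δλ, Δψ) with Δψ = ln[tan(π/4+φ₂/2)/tan(π/4+φ₁/2)] = -0.2623, Δλ = -0.3403 → C = 232.38°
d = R·|Δφ| / |cos C| = 3436·0.23038 / 0.61048 = 1297 nmi

1297 nmi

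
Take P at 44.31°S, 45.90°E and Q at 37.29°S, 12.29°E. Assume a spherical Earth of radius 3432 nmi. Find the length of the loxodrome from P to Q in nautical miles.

1579 nmi

Rhumb course C = atan2(Δλ, Δψ) with Δψ = ln[tan(π/4+φ₂/2)/tan(π/4+φ₁/2)] = +0.1621, Δλ = -0.5866 → C = 285.45°
d = R·|Δφ| / |cos C| = 3432·0.12252 / 0.26636 = 1579 nmi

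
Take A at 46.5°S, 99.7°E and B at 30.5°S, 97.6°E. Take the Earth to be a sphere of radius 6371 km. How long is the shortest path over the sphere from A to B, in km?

cos σ = sin φ₁ sin φ₂ + cos φ₁ cos φ₂ cos Δλ
      = sin(-46.50°)sin(-30.50°) + cos(-46.50°)cos(-30.50°)cos(-2.10°) = 0.9609
σ = 16.083° → d = Rσ = 6371·0.28069 = 1788 km

1788 km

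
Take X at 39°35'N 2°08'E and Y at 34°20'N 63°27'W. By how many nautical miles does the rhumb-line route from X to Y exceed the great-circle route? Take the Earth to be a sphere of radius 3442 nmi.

Great circle: cos σ = sin φ₁ sin φ₂ + cos φ₁ cos φ₂ cos Δλ,  σ = 0.8989 rad → d_gc = 3094.1 nmi
Rhumb line: Δψ = -0.1148, q = Δφ/Δψ = 0.7985, d_rh = R√(Δφ²+q²Δλ²) = 3161.7 nmi
Excess = 3161.7 − 3094.1 = 67.6 ≈ 68 nmi

68 nmi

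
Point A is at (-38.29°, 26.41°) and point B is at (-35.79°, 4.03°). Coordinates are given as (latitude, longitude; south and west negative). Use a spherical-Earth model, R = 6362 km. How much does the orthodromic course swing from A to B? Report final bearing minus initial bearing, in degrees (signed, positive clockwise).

Initial bearing θ₁ = atan2(sin Δλ cos φ₂, cos φ₁ sin φ₂ − sin φ₁ cos φ₂ cos Δλ) = 271.07°
Final bearing θ₂ = (initial bearing from the destination back to the start) + 180° = 284.66°
Δθ = θ₂ − θ₁ = +13.6°

+13.6°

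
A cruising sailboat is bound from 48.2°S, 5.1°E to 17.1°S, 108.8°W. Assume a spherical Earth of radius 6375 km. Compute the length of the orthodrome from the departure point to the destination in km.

10262 km

Haversine: a = sin²(Δφ/2)+cos φ₁ cos φ₂ sin²(Δλ/2) = 0.51945;  σ = 2·atan2(√a,√(1−a))
σ = 92.230° → d = Rσ = 6375·1.60971 = 10262 km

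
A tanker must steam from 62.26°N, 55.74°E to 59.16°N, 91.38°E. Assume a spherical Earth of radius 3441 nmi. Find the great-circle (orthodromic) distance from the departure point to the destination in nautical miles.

1050 nmi

cos σ = sin φ₁ sin φ₂ + cos φ₁ cos φ₂ cos Δλ
      = sin(62.26°)sin(59.16°) + cos(62.26°)cos(59.16°)cos(35.64°) = 0.9538
σ = 17.476° → d = Rσ = 3441·0.30501 = 1050 nmi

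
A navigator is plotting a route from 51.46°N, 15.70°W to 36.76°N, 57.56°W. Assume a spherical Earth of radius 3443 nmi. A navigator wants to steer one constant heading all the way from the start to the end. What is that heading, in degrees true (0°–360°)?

Δψ = ln[tan(π/4+φ₂/2)/tan(π/4+φ₁/2)] = -0.3602
Δλ = -0.7306 rad (taken the short way round)
course = atan2(Δλ, Δψ) = 243.76°

243.8°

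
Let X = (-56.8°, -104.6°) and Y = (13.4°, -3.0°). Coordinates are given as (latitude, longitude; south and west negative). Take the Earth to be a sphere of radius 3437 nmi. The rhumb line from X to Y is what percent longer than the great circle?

Great circle: σ = 1.8766 rad → d_gc = Rσ = 6449.7 nmi
Rhumb: Δφ = +1.2252, Δλ = +1.7733, Δψ = +1.4463, q = Δφ/Δψ = 0.8471 → d_rh = R√(Δφ²+q²Δλ²) = 6662.6 nmi
Excess = (6662.6 − 6449.7) / 6449.7 = 212.9 / 6449.7 = 3.30% ≈ 3.3%

3.3%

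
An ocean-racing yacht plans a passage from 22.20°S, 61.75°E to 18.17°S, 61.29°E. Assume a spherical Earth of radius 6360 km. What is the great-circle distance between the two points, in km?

cos σ = sin φ₁ sin φ₂ + cos φ₁ cos φ₂ cos Δλ
      = sin(-22.20°)sin(-18.17°) + cos(-22.20°)cos(-18.17°)cos(-0.46°) = 0.9975
σ = 4.053° → d = Rσ = 6360·0.07074 = 450 km

450 km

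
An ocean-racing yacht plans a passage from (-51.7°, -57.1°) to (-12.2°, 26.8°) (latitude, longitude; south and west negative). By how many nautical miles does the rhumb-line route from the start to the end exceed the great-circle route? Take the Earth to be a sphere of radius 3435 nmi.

148 nmi

Great circle: cos σ = sin φ₁ sin φ₂ + cos φ₁ cos φ₂ cos Δλ,  σ = 1.3385 rad → d_gc = 4597.7 nmi
Rhumb line: Δψ = +0.8431, q = Δφ/Δψ = 0.8177, d_rh = R√(Δφ²+q²Δλ²) = 4745.9 nmi
Excess = 4745.9 − 4597.7 = 148.2 ≈ 148 nmi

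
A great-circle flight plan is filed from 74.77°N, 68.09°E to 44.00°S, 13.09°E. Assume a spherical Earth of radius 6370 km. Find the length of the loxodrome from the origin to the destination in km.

13924 km

Δψ = ln[tan(π/4+φ₂/2)/tan(π/4+φ₁/2)] = -2.8691;  Δφ = -2.0729 rad,  Δλ = -0.9599 rad
q = Δφ/Δψ = 0.7225
d = R·√(Δφ² + q²Δλ²) = 6370·2.18587 = 13924 km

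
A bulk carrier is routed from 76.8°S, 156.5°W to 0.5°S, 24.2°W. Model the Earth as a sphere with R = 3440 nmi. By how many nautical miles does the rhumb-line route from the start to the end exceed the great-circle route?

821 nmi

Great circle: cos σ = sin φ₁ sin φ₂ + cos φ₁ cos φ₂ cos Δλ,  σ = 1.7165 rad → d_gc = 5904.7 nmi
Rhumb line: Δψ = +2.1480, q = Δφ/Δψ = 0.6200, d_rh = R√(Δφ²+q²Δλ²) = 6725.8 nmi
Excess = 6725.8 − 5904.7 = 821.1 ≈ 821 nmi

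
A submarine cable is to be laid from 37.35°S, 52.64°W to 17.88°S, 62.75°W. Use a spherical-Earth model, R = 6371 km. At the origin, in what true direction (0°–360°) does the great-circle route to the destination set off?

θ = atan2( sin Δλ·cos φ₂ ,  cos φ₁ sin φ₂ − sin φ₁ cos φ₂ cos Δλ )
  = atan2(-0.1671, +0.3243) = 332.75°

332.7°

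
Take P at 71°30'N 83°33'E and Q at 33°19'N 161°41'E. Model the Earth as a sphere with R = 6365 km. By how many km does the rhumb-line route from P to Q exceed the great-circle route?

333 km

Great circle: cos σ = sin φ₁ sin φ₂ + cos φ₁ cos φ₂ cos Δλ,  σ = 0.9577 rad → d_gc = 6095.7 km
Rhumb line: Δψ = -1.1975, q = Δφ/Δψ = 0.5565, d_rh = R√(Δφ²+q²Δλ²) = 6428.4 km
Excess = 6428.4 − 6095.7 = 332.7 ≈ 333 km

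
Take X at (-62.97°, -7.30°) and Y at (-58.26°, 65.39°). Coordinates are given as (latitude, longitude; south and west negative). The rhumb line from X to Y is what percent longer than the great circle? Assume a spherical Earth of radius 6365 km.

Great circle: σ = 0.5940 rad → d_gc = Rσ = 3781.1 km
Rhumb: Δφ = +0.0822, Δλ = +1.2687, Δψ = +0.1679, q = Δφ/Δψ = 0.4897 → d_rh = R√(Δφ²+q²Δλ²) = 3988.6 km
Excess = (3988.6 − 3781.1) / 3781.1 = 207.5 / 3781.1 = 5.49% ≈ 5.5%

5.5%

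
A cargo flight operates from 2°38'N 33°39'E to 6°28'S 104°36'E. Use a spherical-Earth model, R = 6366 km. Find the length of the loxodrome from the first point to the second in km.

Δψ = ln[tan(π/4+φ₂/2)/tan(π/4+φ₁/2)] = -0.1591;  Δφ = -0.1588 rad,  Δλ = +1.2383 rad
q = Δφ/Δψ = 0.9984
d = R·√(Δφ² + q²Δλ²) = 6366·1.24647 = 7935 km

7935 km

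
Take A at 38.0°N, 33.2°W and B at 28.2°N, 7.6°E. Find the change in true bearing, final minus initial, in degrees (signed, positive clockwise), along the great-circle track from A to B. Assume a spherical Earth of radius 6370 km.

+23.0°

At departure: θ₁ = atan2(sin Δλ cos φ₂, cos φ₁ sin φ₂ − sin φ₁ cos φ₂ cos Δλ) = 93.81°
At arrival: θ₂ = atan2(sin Δλ cos φ₁, −cos φ₂ sin φ₁ + sin φ₂ cos φ₁ cos Δλ) = 116.85°
Δθ = θ₂ − θ₁ = +23.0°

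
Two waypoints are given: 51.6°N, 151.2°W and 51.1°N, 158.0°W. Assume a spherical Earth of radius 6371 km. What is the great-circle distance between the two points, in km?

475 km

Haversine: a = sin²(Δφ/2)+cos φ₁ cos φ₂ sin²(Δλ/2) = 0.00139;  σ = 2·atan2(√a,√(1−a))
σ = 4.275° → d = Rσ = 6371·0.07461 = 475 km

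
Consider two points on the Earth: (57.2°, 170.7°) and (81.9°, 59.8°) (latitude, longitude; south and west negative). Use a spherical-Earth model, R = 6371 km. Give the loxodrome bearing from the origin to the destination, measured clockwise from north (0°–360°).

306.4°

Δψ = ln[tan(π/4+φ₂/2)/tan(π/4+φ₁/2)] = +1.4247
Δλ = -1.9356 rad (taken the short way round)
course = atan2(Δλ, Δψ) = 306.36°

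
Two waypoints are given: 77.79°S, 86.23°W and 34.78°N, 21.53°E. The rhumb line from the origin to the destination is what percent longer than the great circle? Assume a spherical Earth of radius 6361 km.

Great circle: σ = 2.2275 rad → d_gc = Rσ = 14169.1 km
Rhumb: Δφ = +1.9647, Δλ = +1.8808, Δψ = +2.8835, q = Δφ/Δψ = 0.6814 → d_rh = R√(Δφ²+q²Δλ²) = 14921.1 km
Excess = (14921.1 − 14169.1) / 14169.1 = 752.0 / 14169.1 = 5.31% ≈ 5.3%

5.3%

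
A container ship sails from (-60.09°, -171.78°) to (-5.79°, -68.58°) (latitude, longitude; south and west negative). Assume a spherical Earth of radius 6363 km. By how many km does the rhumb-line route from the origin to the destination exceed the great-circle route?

600 km

Great circle: cos σ = sin φ₁ sin φ₂ + cos φ₁ cos φ₂ cos Δλ,  σ = 1.5966 rad → d_gc = 10159.4 km
Rhumb line: Δψ = +1.2189, q = Δφ/Δψ = 0.7775, d_rh = R√(Δφ²+q²Δλ²) = 10759.8 km
Excess = 10759.8 − 10159.4 = 600.4 ≈ 600 km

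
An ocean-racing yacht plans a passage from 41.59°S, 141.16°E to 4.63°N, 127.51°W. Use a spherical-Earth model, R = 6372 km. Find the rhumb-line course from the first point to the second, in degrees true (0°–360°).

61.1°

Meridional parts: M(φ₁)=-0.7996, M(φ₂)=+0.0809 → ΔM = +0.8805;  Δλ = +1.5940 rad
tan C = Δλ / ΔM = +1.8104 → C = 61.09°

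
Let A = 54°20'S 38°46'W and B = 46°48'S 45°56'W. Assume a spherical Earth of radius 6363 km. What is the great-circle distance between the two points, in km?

976 km

Haversine: a = sin²(Δφ/2)+cos φ₁ cos φ₂ sin²(Δλ/2) = 0.00587;  σ = 2·atan2(√a,√(1−a))
σ = 8.792° → d = Rσ = 6363·0.15344 = 976 km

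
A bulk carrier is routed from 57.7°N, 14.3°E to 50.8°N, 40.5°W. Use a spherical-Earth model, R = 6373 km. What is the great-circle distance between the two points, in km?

3539 km

Haversine: a = sin²(Δφ/2)+cos φ₁ cos φ₂ sin²(Δλ/2) = 0.07515;  σ = 2·atan2(√a,√(1−a))
σ = 31.820° → d = Rσ = 6373·0.55537 = 3539 km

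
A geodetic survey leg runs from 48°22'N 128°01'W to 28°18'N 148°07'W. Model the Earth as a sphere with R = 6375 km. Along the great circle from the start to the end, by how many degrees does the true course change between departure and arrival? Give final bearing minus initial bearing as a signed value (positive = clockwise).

-12.7°

Initial bearing θ₁ = atan2(sin Δλ cos φ₂, cos φ₁ sin φ₂ − sin φ₁ cos φ₂ cos Δλ) = 224.96°
Final bearing θ₂ = (initial bearing from the destination back to the start) + 180° = 212.22°
Δθ = θ₂ − θ₁ = -12.7°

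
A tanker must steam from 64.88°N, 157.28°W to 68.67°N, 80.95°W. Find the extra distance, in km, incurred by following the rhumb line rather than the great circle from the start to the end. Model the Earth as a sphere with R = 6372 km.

Great circle: cos σ = sin φ₁ sin φ₂ + cos φ₁ cos φ₂ cos Δλ,  σ = 0.4952 rad → d_gc = 3155.2 km
Rhumb line: Δψ = +0.1681, q = Δφ/Δψ = 0.3935, d_rh = R√(Δφ²+q²Δλ²) = 3366.8 km
Excess = 3366.8 − 3155.2 = 211.6 ≈ 212 km

212 km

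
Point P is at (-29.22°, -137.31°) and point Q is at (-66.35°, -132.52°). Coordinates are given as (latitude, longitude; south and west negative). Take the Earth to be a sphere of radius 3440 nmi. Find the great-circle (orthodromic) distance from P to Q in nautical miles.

2236 nmi

cos σ = sin φ₁ sin φ₂ + cos φ₁ cos φ₂ cos Δλ
      = sin(-29.22°)sin(-66.35°) + cos(-29.22°)cos(-66.35°)cos(4.79°) = 0.7960
σ = 37.246° → d = Rσ = 3440·0.65006 = 2236 nmi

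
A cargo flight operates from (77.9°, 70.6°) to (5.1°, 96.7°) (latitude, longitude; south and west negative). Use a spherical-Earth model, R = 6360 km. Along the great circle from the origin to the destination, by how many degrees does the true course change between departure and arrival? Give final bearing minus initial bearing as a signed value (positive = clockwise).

At departure: θ₁ = atan2(sin Δλ cos φ₂, cos φ₁ sin φ₂ − sin φ₁ cos φ₂ cos Δλ) = 152.89°
At arrival: θ₂ = atan2(sin Δλ cos φ₁, −cos φ₂ sin φ₁ + sin φ₂ cos φ₁ cos Δλ) = 174.50°
Δθ = θ₂ − θ₁ = +21.6°

+21.6°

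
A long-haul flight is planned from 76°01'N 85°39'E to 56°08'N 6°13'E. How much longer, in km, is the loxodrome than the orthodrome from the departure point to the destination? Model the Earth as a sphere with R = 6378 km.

Great circle: cos σ = sin φ₁ sin φ₂ + cos φ₁ cos φ₂ cos Δλ,  σ = 0.5909 rad → d_gc = 3768.9 km
Rhumb line: Δψ = -0.9093, q = Δφ/Δψ = 0.3816, d_rh = R√(Δφ²+q²Δλ²) = 4035.7 km
Excess = 4035.7 − 3768.9 = 266.8 ≈ 267 km

267 km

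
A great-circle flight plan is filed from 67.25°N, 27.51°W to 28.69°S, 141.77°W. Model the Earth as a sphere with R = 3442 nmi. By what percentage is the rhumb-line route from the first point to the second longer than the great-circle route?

4.7%

Great circle: σ = 2.1921 rad → d_gc = Rσ = 7545.2 nmi
Rhumb: Δφ = -1.6745, Δλ = -1.9942, Δψ = -2.1266, q = Δφ/Δψ = 0.7874 → d_rh = R√(Δφ²+q²Δλ²) = 7901.2 nmi
Excess = (7901.2 − 7545.2) / 7545.2 = 356.0 / 7545.2 = 4.72% ≈ 4.7%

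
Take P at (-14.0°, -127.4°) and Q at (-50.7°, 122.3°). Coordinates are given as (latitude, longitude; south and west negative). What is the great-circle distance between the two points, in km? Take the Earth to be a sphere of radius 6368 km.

Haversine: a = sin²(Δφ/2)+cos φ₁ cos φ₂ sin²(Δλ/2) = 0.51300;  σ = 2·atan2(√a,√(1−a))
σ = 91.490° → d = Rσ = 6368·1.59681 = 10168 km

10168 km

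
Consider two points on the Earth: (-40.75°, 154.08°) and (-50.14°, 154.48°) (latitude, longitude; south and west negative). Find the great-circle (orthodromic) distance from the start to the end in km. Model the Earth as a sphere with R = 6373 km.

cos σ = sin φ₁ sin φ₂ + cos φ₁ cos φ₂ cos Δλ
      = sin(-40.75°)sin(-50.14°) + cos(-40.75°)cos(-50.14°)cos(0.40°) = 0.9866
σ = 9.394° → d = Rσ = 6373·0.16396 = 1045 km

1045 km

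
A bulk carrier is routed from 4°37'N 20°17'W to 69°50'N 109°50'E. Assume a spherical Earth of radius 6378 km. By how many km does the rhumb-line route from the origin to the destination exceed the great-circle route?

1417 km

Great circle: cos σ = sin φ₁ sin φ₂ + cos φ₁ cos φ₂ cos Δλ,  σ = 1.7172 rad → d_gc = 10952.2 km
Rhumb line: Δψ = +1.6463, q = Δφ/Δψ = 0.6914, d_rh = R√(Δφ²+q²Δλ²) = 12369.0 km
Excess = 12369.0 − 10952.2 = 1416.8 ≈ 1417 km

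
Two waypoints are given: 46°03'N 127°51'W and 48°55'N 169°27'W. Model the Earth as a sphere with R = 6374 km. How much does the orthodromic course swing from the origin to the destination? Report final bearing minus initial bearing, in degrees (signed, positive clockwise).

-31.3°

Initial bearing θ₁ = atan2(sin Δλ cos φ₂, cos φ₁ sin φ₂ − sin φ₁ cos φ₂ cos Δλ) = 291.21°
Final bearing θ₂ = (initial bearing from the destination back to the start) + 180° = 259.92°
Δθ = θ₂ − θ₁ = -31.3°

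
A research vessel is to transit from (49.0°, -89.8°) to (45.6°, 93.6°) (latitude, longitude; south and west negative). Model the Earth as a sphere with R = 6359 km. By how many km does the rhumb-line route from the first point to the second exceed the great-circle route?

3818 km

Great circle: cos σ = sin φ₁ sin φ₂ + cos φ₁ cos φ₂ cos Δλ,  σ = 1.4897 rad → d_gc = 9473.0 km
Rhumb line: Δψ = -0.0875, q = Δφ/Δψ = 0.6778, d_rh = R√(Δφ²+q²Δλ²) = 13290.8 km
Excess = 13290.8 − 9473.0 = 3817.8 ≈ 3818 km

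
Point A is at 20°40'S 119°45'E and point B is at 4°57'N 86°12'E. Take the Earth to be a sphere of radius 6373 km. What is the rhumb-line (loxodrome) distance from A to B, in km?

Δψ = ln[tan(π/4+φ₂/2)/tan(π/4+φ₁/2)] = +0.4553;  Δφ = +0.4471 rad,  Δλ = -0.5856 rad
q = Δφ/Δψ = 0.9820
d = R·√(Δφ² + q²Δλ²) = 6373·0.72838 = 4642 km

4642 km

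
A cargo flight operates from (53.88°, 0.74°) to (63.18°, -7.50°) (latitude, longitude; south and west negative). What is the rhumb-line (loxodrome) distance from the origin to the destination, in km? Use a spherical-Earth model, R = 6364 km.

1137 km

Rhumb course C = atan2(Δλ, Δψ) with Δψ = ln[tan(π/4+φ₂/2)/tan(π/4+φ₁/2)] = +0.3131, Δλ = -0.1438 → C = 335.33°
d = R·|Δφ| / |cos C| = 6364·0.16232 / 0.90873 = 1137 km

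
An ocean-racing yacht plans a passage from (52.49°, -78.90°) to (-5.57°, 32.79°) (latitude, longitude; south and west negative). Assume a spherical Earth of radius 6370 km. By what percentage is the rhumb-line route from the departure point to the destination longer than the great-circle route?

4.4%

Great circle: σ = 1.8765 rad → d_gc = Rσ = 11953.4 km
Rhumb: Δφ = -1.0133, Δλ = +1.9494, Δψ = -1.1775, q = Δφ/Δψ = 0.8606 → d_rh = R√(Δφ²+q²Δλ²) = 12484.5 km
Excess = (12484.5 − 11953.4) / 11953.4 = 531.1 / 11953.4 = 4.44% ≈ 4.4%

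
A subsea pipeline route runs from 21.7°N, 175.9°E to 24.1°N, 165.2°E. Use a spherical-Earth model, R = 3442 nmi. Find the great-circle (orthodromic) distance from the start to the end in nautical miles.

cos σ = sin φ₁ sin φ₂ + cos φ₁ cos φ₂ cos Δλ
      = sin(21.70°)sin(24.10°) + cos(21.70°)cos(24.10°)cos(-10.70°) = 0.9844
σ = 10.141° → d = Rσ = 3442·0.17700 = 609 nmi

609 nmi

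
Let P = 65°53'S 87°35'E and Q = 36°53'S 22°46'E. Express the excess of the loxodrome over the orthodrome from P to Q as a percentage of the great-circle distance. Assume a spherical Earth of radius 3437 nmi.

Great circle: σ = 0.8136 rad → d_gc = Rσ = 2796.4 nmi
Rhumb: Δφ = +0.5061, Δλ = -1.1313, Δψ = +0.8501, q = Δφ/Δψ = 0.5954 → d_rh = R√(Δφ²+q²Δλ²) = 2895.7 nmi
Excess = (2895.7 − 2796.4) / 2796.4 = 99.3 / 2796.4 = 3.551% ≈ 3.6%

3.6%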